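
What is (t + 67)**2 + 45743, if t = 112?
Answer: 77784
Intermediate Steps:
(t + 67)**2 + 45743 = (112 + 67)**2 + 45743 = 179**2 + 45743 = 32041 + 45743 = 77784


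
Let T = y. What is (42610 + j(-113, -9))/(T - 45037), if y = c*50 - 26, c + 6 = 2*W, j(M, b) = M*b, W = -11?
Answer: -43627/46463 ≈ -0.93896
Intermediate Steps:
c = -28 (c = -6 + 2*(-11) = -6 - 22 = -28)
y = -1426 (y = -28*50 - 26 = -1400 - 26 = -1426)
T = -1426
(42610 + j(-113, -9))/(T - 45037) = (42610 - 113*(-9))/(-1426 - 45037) = (42610 + 1017)/(-46463) = 43627*(-1/46463) = -43627/46463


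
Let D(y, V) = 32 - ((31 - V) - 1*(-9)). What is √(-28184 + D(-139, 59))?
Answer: I*√28133 ≈ 167.73*I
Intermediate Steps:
D(y, V) = -8 + V (D(y, V) = 32 - ((31 - V) + 9) = 32 - (40 - V) = 32 + (-40 + V) = -8 + V)
√(-28184 + D(-139, 59)) = √(-28184 + (-8 + 59)) = √(-28184 + 51) = √(-28133) = I*√28133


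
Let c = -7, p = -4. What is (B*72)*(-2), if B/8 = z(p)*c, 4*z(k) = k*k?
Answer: 32256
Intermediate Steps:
z(k) = k²/4 (z(k) = (k*k)/4 = k²/4)
B = -224 (B = 8*(((¼)*(-4)²)*(-7)) = 8*(((¼)*16)*(-7)) = 8*(4*(-7)) = 8*(-28) = -224)
(B*72)*(-2) = -224*72*(-2) = -16128*(-2) = 32256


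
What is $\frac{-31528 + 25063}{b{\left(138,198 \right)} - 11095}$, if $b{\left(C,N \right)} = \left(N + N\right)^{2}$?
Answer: $- \frac{6465}{145721} \approx -0.044366$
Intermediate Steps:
$b{\left(C,N \right)} = 4 N^{2}$ ($b{\left(C,N \right)} = \left(2 N\right)^{2} = 4 N^{2}$)
$\frac{-31528 + 25063}{b{\left(138,198 \right)} - 11095} = \frac{-31528 + 25063}{4 \cdot 198^{2} - 11095} = - \frac{6465}{4 \cdot 39204 - 11095} = - \frac{6465}{156816 - 11095} = - \frac{6465}{145721}$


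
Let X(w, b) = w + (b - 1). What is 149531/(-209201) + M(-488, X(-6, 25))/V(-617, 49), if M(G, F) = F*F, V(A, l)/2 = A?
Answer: -126151189/129077017 ≈ -0.97733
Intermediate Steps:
V(A, l) = 2*A
X(w, b) = -1 + b + w (X(w, b) = w + (-1 + b) = -1 + b + w)
M(G, F) = F**2
149531/(-209201) + M(-488, X(-6, 25))/V(-617, 49) = 149531/(-209201) + (-1 + 25 - 6)**2/((2*(-617))) = 149531*(-1/209201) + 18**2/(-1234) = -149531/209201 + 324*(-1/1234) = -149531/209201 - 162/617 = -126151189/129077017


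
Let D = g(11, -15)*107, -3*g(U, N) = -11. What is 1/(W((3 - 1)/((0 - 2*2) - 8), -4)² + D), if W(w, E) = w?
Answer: 36/14125 ≈ 0.0025487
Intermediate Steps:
g(U, N) = 11/3 (g(U, N) = -⅓*(-11) = 11/3)
D = 1177/3 (D = (11/3)*107 = 1177/3 ≈ 392.33)
1/(W((3 - 1)/((0 - 2*2) - 8), -4)² + D) = 1/(((3 - 1)/((0 - 2*2) - 8))² + 1177/3) = 1/((2/((0 - 4) - 8))² + 1177/3) = 1/((2/(-4 - 8))² + 1177/3) = 1/((2/(-12))² + 1177/3) = 1/((2*(-1/12))² + 1177/3) = 1/((-⅙)² + 1177/3) = 1/(1/36 + 1177/3) = 1/(14125/36) = 36/14125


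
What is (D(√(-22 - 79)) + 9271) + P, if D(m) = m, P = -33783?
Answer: -24512 + I*√101 ≈ -24512.0 + 10.05*I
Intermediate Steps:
(D(√(-22 - 79)) + 9271) + P = (√(-22 - 79) + 9271) - 33783 = (√(-101) + 9271) - 33783 = (I*√101 + 9271) - 33783 = (9271 + I*√101) - 33783 = -24512 + I*√101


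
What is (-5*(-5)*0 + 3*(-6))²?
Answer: 324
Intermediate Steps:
(-5*(-5)*0 + 3*(-6))² = (25*0 - 18)² = (0 - 18)² = (-18)² = 324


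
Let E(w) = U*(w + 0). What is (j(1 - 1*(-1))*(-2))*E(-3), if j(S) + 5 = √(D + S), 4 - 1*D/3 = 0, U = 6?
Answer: -180 + 36*√14 ≈ -45.300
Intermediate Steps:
D = 12 (D = 12 - 3*0 = 12 + 0 = 12)
E(w) = 6*w (E(w) = 6*(w + 0) = 6*w)
j(S) = -5 + √(12 + S)
(j(1 - 1*(-1))*(-2))*E(-3) = ((-5 + √(12 + (1 - 1*(-1))))*(-2))*(6*(-3)) = ((-5 + √(12 + (1 + 1)))*(-2))*(-18) = ((-5 + √(12 + 2))*(-2))*(-18) = ((-5 + √14)*(-2))*(-18) = (10 - 2*√14)*(-18) = -180 + 36*√14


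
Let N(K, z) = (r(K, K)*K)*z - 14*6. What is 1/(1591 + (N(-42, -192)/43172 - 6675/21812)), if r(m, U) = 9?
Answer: 235416916/374871568957 ≈ 0.00062799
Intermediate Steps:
N(K, z) = -84 + 9*K*z (N(K, z) = (9*K)*z - 14*6 = 9*K*z - 84 = -84 + 9*K*z)
1/(1591 + (N(-42, -192)/43172 - 6675/21812)) = 1/(1591 + ((-84 + 9*(-42)*(-192))/43172 - 6675/21812)) = 1/(1591 + ((-84 + 72576)*(1/43172) - 6675*1/21812)) = 1/(1591 + (72492*(1/43172) - 6675/21812)) = 1/(1591 + (18123/10793 - 6675/21812)) = 1/(1591 + 323255601/235416916) = 1/(374871568957/235416916) = 235416916/374871568957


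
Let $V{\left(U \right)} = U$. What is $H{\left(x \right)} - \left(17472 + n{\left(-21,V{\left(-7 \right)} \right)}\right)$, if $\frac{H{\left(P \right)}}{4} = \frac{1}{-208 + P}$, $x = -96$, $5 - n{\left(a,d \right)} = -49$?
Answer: $- \frac{1331977}{76} \approx -17526.0$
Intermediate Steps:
$n{\left(a,d \right)} = 54$ ($n{\left(a,d \right)} = 5 - -49 = 5 + 49 = 54$)
$H{\left(P \right)} = \frac{4}{-208 + P}$
$H{\left(x \right)} - \left(17472 + n{\left(-21,V{\left(-7 \right)} \right)}\right) = \frac{4}{-208 - 96} - \left(17472 + 54\right) = \frac{4}{-304} - 17526 = 4 \left(- \frac{1}{304}\right) - 17526 = - \frac{1}{76} - 17526 = - \frac{1331977}{76}$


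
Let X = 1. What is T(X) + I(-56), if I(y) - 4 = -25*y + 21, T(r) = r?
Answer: 1426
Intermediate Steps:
I(y) = 25 - 25*y (I(y) = 4 + (-25*y + 21) = 4 + (21 - 25*y) = 25 - 25*y)
T(X) + I(-56) = 1 + (25 - 25*(-56)) = 1 + (25 + 1400) = 1 + 1425 = 1426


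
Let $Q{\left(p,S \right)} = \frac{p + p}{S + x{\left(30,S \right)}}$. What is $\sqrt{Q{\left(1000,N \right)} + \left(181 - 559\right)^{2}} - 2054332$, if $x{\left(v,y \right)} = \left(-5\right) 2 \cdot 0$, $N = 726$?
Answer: $-2054332 + \frac{2 \sqrt{38900919}}{33} \approx -2.054 \cdot 10^{6}$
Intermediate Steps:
$x{\left(v,y \right)} = 0$ ($x{\left(v,y \right)} = \left(-10\right) 0 = 0$)
$Q{\left(p,S \right)} = \frac{2 p}{S}$ ($Q{\left(p,S \right)} = \frac{p + p}{S + 0} = \frac{2 p}{S}$)
$\sqrt{Q{\left(1000,N \right)} + \left(181 - 559\right)^{2}} - 2054332 = \sqrt{2 \cdot 1000 \cdot \frac{1}{726} + \left(181 - 559\right)^{2}} - 2054332 = \sqrt{2 \cdot 1000 \cdot \frac{1}{726} + \left(-378\right)^{2}} - 2054332 = \sqrt{\frac{1000}{363} + 142884} - 2054332 = \sqrt{\frac{51867892}{363}} - 2054332 = \frac{2 \sqrt{38900919}}{33} - 2054332 = -2054332 + \frac{2 \sqrt{38900919}}{33}$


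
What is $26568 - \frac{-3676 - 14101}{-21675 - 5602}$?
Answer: $\frac{724677559}{27277} \approx 26567.0$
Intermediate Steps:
$26568 - \frac{-3676 - 14101}{-21675 - 5602} = 26568 - - \frac{17777}{-27277} = 26568 - \left(-17777\right) \left(- \frac{1}{27277}\right) = 26568 - \frac{17777}{27277} = \frac{724677559}{27277}$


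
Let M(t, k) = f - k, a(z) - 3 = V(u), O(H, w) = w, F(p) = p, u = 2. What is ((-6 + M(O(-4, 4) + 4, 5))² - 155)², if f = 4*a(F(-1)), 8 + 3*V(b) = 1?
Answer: 592900/81 ≈ 7319.8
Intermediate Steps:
V(b) = -7/3 (V(b) = -8/3 + (⅓)*1 = -8/3 + ⅓ = -7/3)
a(z) = ⅔ (a(z) = 3 - 7/3 = ⅔)
f = 8/3 (f = 4*(⅔) = 8/3 ≈ 2.6667)
M(t, k) = 8/3 - k
((-6 + M(O(-4, 4) + 4, 5))² - 155)² = ((-6 + (8/3 - 1*5))² - 155)² = ((-6 + (8/3 - 5))² - 155)² = ((-6 - 7/3)² - 155)² = ((-25/3)² - 155)² = (625/9 - 155)² = (-770/9)² = 592900/81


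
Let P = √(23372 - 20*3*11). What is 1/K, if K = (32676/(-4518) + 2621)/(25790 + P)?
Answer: 19419870/1968167 + 1506*√5678/1968167 ≈ 9.9246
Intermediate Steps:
P = 2*√5678 (P = √(23372 - 60*11) = √(23372 - 660) = √22712 = 2*√5678 ≈ 150.71)
K = 1968167/(753*(25790 + 2*√5678)) (K = (32676/(-4518) + 2621)/(25790 + 2*√5678) = (32676*(-1/4518) + 2621)/(25790 + 2*√5678) = (-5446/753 + 2621)/(25790 + 2*√5678) = 1968167/(753*(25790 + 2*√5678)) ≈ 0.10076)
1/K = 1/(25379513465/250410672582 - 1968167*√5678/250410672582)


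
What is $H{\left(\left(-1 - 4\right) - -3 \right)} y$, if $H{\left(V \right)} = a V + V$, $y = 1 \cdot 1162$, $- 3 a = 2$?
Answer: $- \frac{2324}{3} \approx -774.67$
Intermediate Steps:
$a = - \frac{2}{3}$ ($a = \left(- \frac{1}{3}\right) 2 = - \frac{2}{3} \approx -0.66667$)
$y = 1162$
$H{\left(V \right)} = \frac{V}{3}$ ($H{\left(V \right)} = - \frac{2 V}{3} + V = \frac{V}{3}$)
$H{\left(\left(-1 - 4\right) - -3 \right)} y = \frac{\left(-1 - 4\right) - -3}{3} \cdot 1162 = \frac{-5 + 3}{3} \cdot 1162 = \frac{1}{3} \left(-2\right) 1162 = \left(- \frac{2}{3}\right) 1162 = - \frac{2324}{3}$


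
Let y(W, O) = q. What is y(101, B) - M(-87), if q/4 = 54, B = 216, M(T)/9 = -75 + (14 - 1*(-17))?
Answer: 612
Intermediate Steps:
M(T) = -396 (M(T) = 9*(-75 + (14 - 1*(-17))) = 9*(-75 + (14 + 17)) = 9*(-75 + 31) = 9*(-44) = -396)
q = 216 (q = 4*54 = 216)
y(W, O) = 216
y(101, B) - M(-87) = 216 - 1*(-396) = 216 + 396 = 612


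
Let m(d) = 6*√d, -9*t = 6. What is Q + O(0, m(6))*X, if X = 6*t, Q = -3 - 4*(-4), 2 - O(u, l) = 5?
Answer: 25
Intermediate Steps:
t = -⅔ (t = -⅑*6 = -⅔ ≈ -0.66667)
O(u, l) = -3 (O(u, l) = 2 - 1*5 = 2 - 5 = -3)
Q = 13 (Q = -3 + 16 = 13)
X = -4 (X = 6*(-⅔) = -4)
Q + O(0, m(6))*X = 13 - 3*(-4) = 13 + 12 = 25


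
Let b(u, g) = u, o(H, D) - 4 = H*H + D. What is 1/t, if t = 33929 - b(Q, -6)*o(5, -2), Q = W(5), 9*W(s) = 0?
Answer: 1/33929 ≈ 2.9473e-5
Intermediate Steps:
W(s) = 0 (W(s) = (1/9)*0 = 0)
o(H, D) = 4 + D + H**2 (o(H, D) = 4 + (H*H + D) = 4 + (H**2 + D) = 4 + (D + H**2) = 4 + D + H**2)
Q = 0
t = 33929 (t = 33929 - 0*(4 - 2 + 5**2) = 33929 - 0*(4 - 2 + 25) = 33929 - 0*27 = 33929 - 1*0 = 33929 + 0 = 33929)
1/t = 1/33929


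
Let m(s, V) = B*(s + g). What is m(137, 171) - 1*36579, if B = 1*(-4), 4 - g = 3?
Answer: -37131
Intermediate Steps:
g = 1 (g = 4 - 1*3 = 4 - 3 = 1)
B = -4
m(s, V) = -4 - 4*s (m(s, V) = -4*(s + 1) = -4*(1 + s) = -4 - 4*s)
m(137, 171) - 1*36579 = (-4 - 4*137) - 1*36579 = (-4 - 548) - 36579 = -552 - 36579 = -37131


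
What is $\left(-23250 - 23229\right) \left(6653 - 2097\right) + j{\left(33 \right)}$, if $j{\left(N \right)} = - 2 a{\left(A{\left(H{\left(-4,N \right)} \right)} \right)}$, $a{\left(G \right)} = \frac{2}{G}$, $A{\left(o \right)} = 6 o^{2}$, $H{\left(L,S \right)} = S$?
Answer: $- \frac{691814444510}{3267} \approx -2.1176 \cdot 10^{8}$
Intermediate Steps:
$j{\left(N \right)} = - \frac{2}{3 N^{2}}$ ($j{\left(N \right)} = - 2 \frac{2}{6 N^{2}} = - 2 \cdot 2 \frac{1}{6 N^{2}} = - 2 \frac{1}{3 N^{2}} = - \frac{2}{3 N^{2}}$)
$\left(-23250 - 23229\right) \left(6653 - 2097\right) + j{\left(33 \right)} = \left(-23250 - 23229\right) \left(6653 - 2097\right) - \frac{2}{3 \cdot 1089} = \left(-46479\right) 4556 - \frac{2}{3267} = -211758324 - \frac{2}{3267} = - \frac{691814444510}{3267}$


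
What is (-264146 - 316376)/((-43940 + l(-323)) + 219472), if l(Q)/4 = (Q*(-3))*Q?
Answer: 290261/538208 ≈ 0.53931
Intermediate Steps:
l(Q) = -12*Q² (l(Q) = 4*((Q*(-3))*Q) = 4*((-3*Q)*Q) = 4*(-3*Q²) = -12*Q²)
(-264146 - 316376)/((-43940 + l(-323)) + 219472) = (-264146 - 316376)/((-43940 - 12*(-323)²) + 219472) = -580522/((-43940 - 12*104329) + 219472) = -580522/((-43940 - 1251948) + 219472) = -580522/(-1295888 + 219472) = -580522/(-1076416) = -580522*(-1/1076416) = 290261/538208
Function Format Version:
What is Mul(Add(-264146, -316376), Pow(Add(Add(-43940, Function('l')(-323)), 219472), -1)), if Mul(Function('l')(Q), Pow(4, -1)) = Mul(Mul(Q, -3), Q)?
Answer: Rational(290261, 538208) ≈ 0.53931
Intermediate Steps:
Function('l')(Q) = Mul(-12, Pow(Q, 2)) (Function('l')(Q) = Mul(4, Mul(Mul(Q, -3), Q)) = Mul(4, Mul(Mul(-3, Q), Q)) = Mul(4, Mul(-3, Pow(Q, 2))) = Mul(-12, Pow(Q, 2)))
Mul(Add(-264146, -316376), Pow(Add(Add(-43940, Function('l')(-323)), 219472), -1)) = Mul(Add(-264146, -316376), Pow(Add(Add(-43940, Mul(-12, Pow(-323, 2))), 219472), -1)) = Mul(-580522, Pow(Add(Add(-43940, Mul(-12, 104329)), 219472), -1)) = Mul(-580522, Pow(Add(Add(-43940, -1251948), 219472), -1)) = Mul(-580522, Pow(Add(-1295888, 219472), -1)) = Mul(-580522, Pow(-1076416, -1)) = Mul(-580522, Rational(-1, 1076416)) = Rational(290261, 538208)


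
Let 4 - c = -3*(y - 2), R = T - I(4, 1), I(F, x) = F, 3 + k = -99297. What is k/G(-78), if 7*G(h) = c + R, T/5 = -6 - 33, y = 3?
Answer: 57925/16 ≈ 3620.3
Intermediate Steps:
k = -99300 (k = -3 - 99297 = -99300)
T = -195 (T = 5*(-6 - 33) = 5*(-39) = -195)
R = -199 (R = -195 - 1*4 = -195 - 4 = -199)
c = 7 (c = 4 - (-3)*(3 - 2) = 4 - (-3) = 4 - 1*(-3) = 4 + 3 = 7)
G(h) = -192/7 (G(h) = (7 - 199)/7 = (1/7)*(-192) = -192/7)
k/G(-78) = -99300/(-192/7) = -99300*(-7/192) = 57925/16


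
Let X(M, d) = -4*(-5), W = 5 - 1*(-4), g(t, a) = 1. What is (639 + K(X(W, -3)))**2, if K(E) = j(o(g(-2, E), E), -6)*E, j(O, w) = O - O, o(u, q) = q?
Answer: 408321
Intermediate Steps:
W = 9 (W = 5 + 4 = 9)
X(M, d) = 20
j(O, w) = 0
K(E) = 0 (K(E) = 0*E = 0)
(639 + K(X(W, -3)))**2 = (639 + 0)**2 = 639**2 = 408321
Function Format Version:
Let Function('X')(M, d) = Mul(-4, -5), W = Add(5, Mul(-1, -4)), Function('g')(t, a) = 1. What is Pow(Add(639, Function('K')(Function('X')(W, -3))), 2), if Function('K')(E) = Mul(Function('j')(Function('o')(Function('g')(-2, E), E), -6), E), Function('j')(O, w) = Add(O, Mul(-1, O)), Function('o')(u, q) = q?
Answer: 408321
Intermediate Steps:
W = 9 (W = Add(5, 4) = 9)
Function('X')(M, d) = 20
Function('j')(O, w) = 0
Function('K')(E) = 0 (Function('K')(E) = Mul(0, E) = 0)
Pow(Add(639, Function('K')(Function('X')(W, -3))), 2) = Pow(Add(639, 0), 2) = Pow(639, 2) = 408321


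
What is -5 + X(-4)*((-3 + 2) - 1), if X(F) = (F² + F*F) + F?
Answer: -61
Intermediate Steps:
X(F) = F + 2*F² (X(F) = (F² + F²) + F = 2*F² + F = F + 2*F²)
-5 + X(-4)*((-3 + 2) - 1) = -5 + (-4*(1 + 2*(-4)))*((-3 + 2) - 1) = -5 + (-4*(1 - 8))*(-1 - 1) = -5 - 4*(-7)*(-2) = -5 + 28*(-2) = -5 - 56 = -61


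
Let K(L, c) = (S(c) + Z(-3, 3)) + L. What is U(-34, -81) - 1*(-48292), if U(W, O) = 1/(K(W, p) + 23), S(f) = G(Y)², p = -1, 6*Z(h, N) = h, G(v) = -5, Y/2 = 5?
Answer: 1303886/27 ≈ 48292.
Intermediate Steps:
Y = 10 (Y = 2*5 = 10)
Z(h, N) = h/6
S(f) = 25 (S(f) = (-5)² = 25)
K(L, c) = 49/2 + L (K(L, c) = (25 + (⅙)*(-3)) + L = (25 - ½) + L = 49/2 + L)
U(W, O) = 1/(95/2 + W) (U(W, O) = 1/((49/2 + W) + 23) = 1/(95/2 + W))
U(-34, -81) - 1*(-48292) = 2/(95 + 2*(-34)) - 1*(-48292) = 2/(95 - 68) + 48292 = 2/27 + 48292 = 1303886/27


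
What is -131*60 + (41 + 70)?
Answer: -7749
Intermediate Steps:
-131*60 + (41 + 70) = -7860 + 111 = -7749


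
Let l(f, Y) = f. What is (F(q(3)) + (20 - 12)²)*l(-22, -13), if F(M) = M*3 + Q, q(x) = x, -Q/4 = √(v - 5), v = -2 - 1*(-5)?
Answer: -1606 + 88*I*√2 ≈ -1606.0 + 124.45*I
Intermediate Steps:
v = 3 (v = -2 + 5 = 3)
Q = -4*I*√2 (Q = -4*√(3 - 5) = -4*I*√2 ≈ -5.6569*I)
F(M) = 3*M - 4*I*√2 (F(M) = M*3 - 4*I*√2 = 3*M - 4*I*√2)
(F(q(3)) + (20 - 12)²)*l(-22, -13) = ((3*3 - 4*I*√2) + (20 - 12)²)*(-22) = ((9 - 4*I*√2) + 8²)*(-22) = ((9 - 4*I*√2) + 64)*(-22) = (73 - 4*I*√2)*(-22) = -1606 + 88*I*√2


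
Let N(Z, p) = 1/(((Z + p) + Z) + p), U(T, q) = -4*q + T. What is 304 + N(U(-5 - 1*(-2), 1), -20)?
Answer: 16415/54 ≈ 303.98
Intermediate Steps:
U(T, q) = T - 4*q
N(Z, p) = 1/(2*Z + 2*p) (N(Z, p) = 1/((p + 2*Z) + p) = 1/(2*Z + 2*p))
304 + N(U(-5 - 1*(-2), 1), -20) = 304 + 1/(2*(((-5 - 1*(-2)) - 4*1) - 20)) = 304 + 1/(2*(((-5 + 2) - 4) - 20)) = 304 + 1/(2*((-3 - 4) - 20)) = 304 + 1/(2*(-7 - 20)) = 304 + (1/2)/(-27) = 304 + (1/2)*(-1/27) = 304 - 1/54 = 16415/54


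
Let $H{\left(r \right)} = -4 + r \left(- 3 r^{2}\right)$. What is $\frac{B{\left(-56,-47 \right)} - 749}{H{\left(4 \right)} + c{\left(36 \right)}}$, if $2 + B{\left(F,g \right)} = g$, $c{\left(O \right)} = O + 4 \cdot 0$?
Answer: $\frac{399}{80} \approx 4.9875$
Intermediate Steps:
$c{\left(O \right)} = O$ ($c{\left(O \right)} = O + 0 = O$)
$B{\left(F,g \right)} = -2 + g$
$H{\left(r \right)} = -4 - 3 r^{3}$
$\frac{B{\left(-56,-47 \right)} - 749}{H{\left(4 \right)} + c{\left(36 \right)}} = \frac{\left(-2 - 47\right) - 749}{\left(-4 - 3 \cdot 4^{3}\right) + 36} = \frac{-49 - 749}{\left(-4 - 192\right) + 36} = - \frac{798}{\left(-4 - 192\right) + 36} = - \frac{798}{-196 + 36} = - \frac{798}{-160} = \left(-798\right) \left(- \frac{1}{160}\right) = \frac{399}{80}$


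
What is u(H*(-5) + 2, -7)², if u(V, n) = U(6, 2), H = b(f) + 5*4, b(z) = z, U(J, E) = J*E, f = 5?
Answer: 144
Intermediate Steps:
U(J, E) = E*J
H = 25 (H = 5 + 5*4 = 5 + 20 = 25)
u(V, n) = 12 (u(V, n) = 2*6 = 12)
u(H*(-5) + 2, -7)² = 12² = 144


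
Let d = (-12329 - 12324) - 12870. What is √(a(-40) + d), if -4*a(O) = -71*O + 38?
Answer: I*√152970/2 ≈ 195.56*I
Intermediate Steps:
a(O) = -19/2 + 71*O/4 (a(O) = -(-71*O + 38)/4 = -(38 - 71*O)/4 = -19/2 + 71*O/4)
d = -37523 (d = -24653 - 12870 = -37523)
√(a(-40) + d) = √((-19/2 + (71/4)*(-40)) - 37523) = √((-19/2 - 710) - 37523) = √(-1439/2 - 37523) = √(-76485/2) = I*√152970/2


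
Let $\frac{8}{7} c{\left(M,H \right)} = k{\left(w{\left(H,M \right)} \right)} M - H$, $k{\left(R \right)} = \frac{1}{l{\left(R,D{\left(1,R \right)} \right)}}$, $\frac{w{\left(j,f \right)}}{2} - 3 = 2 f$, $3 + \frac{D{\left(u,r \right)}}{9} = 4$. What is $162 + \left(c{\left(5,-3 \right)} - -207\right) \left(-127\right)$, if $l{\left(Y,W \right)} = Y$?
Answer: $- \frac{5508203}{208} \approx -26482.0$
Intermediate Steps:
$D{\left(u,r \right)} = 9$ ($D{\left(u,r \right)} = -27 + 9 \cdot 4 = -27 + 36 = 9$)
$w{\left(j,f \right)} = 6 + 4 f$ ($w{\left(j,f \right)} = 6 + 2 \cdot 2 f = 6 + 4 f$)
$k{\left(R \right)} = \frac{1}{R}$
$c{\left(M,H \right)} = - \frac{7 H}{8} + \frac{7 M}{8 \left(6 + 4 M\right)}$ ($c{\left(M,H \right)} = \frac{7 \left(\frac{M}{6 + 4 M} - H\right)}{8} = \frac{7 \left(- H + \frac{M}{6 + 4 M}\right)}{8} = - \frac{7 H}{8} + \frac{7 M}{8 \left(6 + 4 M\right)}$)
$162 + \left(c{\left(5,-3 \right)} - -207\right) \left(-127\right) = 162 + \left(\frac{7 \left(5 - - 6 \left(3 + 2 \cdot 5\right)\right)}{16 \left(3 + 2 \cdot 5\right)} - -207\right) \left(-127\right) = 162 + \left(\frac{7 \left(5 - - 6 \left(3 + 10\right)\right)}{16 \left(3 + 10\right)} + 207\right) \left(-127\right) = 162 + \left(\frac{7 \left(5 - \left(-6\right) 13\right)}{16 \cdot 13} + 207\right) \left(-127\right) = 162 + \left(\frac{7}{16} \cdot \frac{1}{13} \left(5 + 78\right) + 207\right) \left(-127\right) = 162 + \left(\frac{7}{16} \cdot \frac{1}{13} \cdot 83 + 207\right) \left(-127\right) = 162 + \left(\frac{581}{208} + 207\right) \left(-127\right) = 162 + \frac{43637}{208} \left(-127\right) = 162 - \frac{5541899}{208} = - \frac{5508203}{208}$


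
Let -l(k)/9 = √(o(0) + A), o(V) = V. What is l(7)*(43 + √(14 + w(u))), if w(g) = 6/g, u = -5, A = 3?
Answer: -387*√3 - 72*√15/5 ≈ -726.07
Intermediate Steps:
l(k) = -9*√3 (l(k) = -9*√(0 + 3) = -9*√3)
l(7)*(43 + √(14 + w(u))) = (-9*√3)*(43 + √(14 + 6/(-5))) = (-9*√3)*(43 + √(14 + 6*(-⅕))) = (-9*√3)*(43 + √(14 - 6/5)) = (-9*√3)*(43 + √(64/5)) = (-9*√3)*(43 + 8*√5/5) = -9*√3*(43 + 8*√5/5)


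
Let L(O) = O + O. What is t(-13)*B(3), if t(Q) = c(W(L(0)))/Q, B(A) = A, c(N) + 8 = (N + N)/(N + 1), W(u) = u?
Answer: 24/13 ≈ 1.8462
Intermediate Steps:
L(O) = 2*O
c(N) = -8 + 2*N/(1 + N) (c(N) = -8 + (N + N)/(N + 1) = -8 + (2*N)/(1 + N) = -8 + 2*N/(1 + N))
t(Q) = -8/Q (t(Q) = (2*(-4 - 6*0)/(1 + 2*0))/Q = (2*(-4 - 3*0)/(1 + 0))/Q = (2*(-4 + 0)/1)/Q = (2*1*(-4))/Q = -8/Q)
t(-13)*B(3) = -8/(-13)*3 = -8*(-1/13)*3 = (8/13)*3 = 24/13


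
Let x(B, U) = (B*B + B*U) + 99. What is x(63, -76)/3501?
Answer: -80/389 ≈ -0.20566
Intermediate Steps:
x(B, U) = 99 + B² + B*U (x(B, U) = (B² + B*U) + 99 = 99 + B² + B*U)
x(63, -76)/3501 = (99 + 63² + 63*(-76))/3501 = (99 + 3969 - 4788)*(1/3501) = -720*1/3501 = -80/389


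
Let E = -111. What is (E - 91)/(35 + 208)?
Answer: -202/243 ≈ -0.83128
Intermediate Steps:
(E - 91)/(35 + 208) = (-111 - 91)/(35 + 208) = -202/243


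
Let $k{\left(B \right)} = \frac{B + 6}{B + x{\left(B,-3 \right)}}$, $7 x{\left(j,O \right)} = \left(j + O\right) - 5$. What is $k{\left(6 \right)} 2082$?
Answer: $\frac{21861}{5} \approx 4372.2$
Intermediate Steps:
$x{\left(j,O \right)} = - \frac{5}{7} + \frac{O}{7} + \frac{j}{7}$ ($x{\left(j,O \right)} = \frac{\left(j + O\right) - 5}{7} = \frac{\left(O + j\right) - 5}{7} = \frac{-5 + O + j}{7} = - \frac{5}{7} + \frac{O}{7} + \frac{j}{7}$)
$k{\left(B \right)} = \frac{6 + B}{- \frac{8}{7} + \frac{8 B}{7}}$ ($k{\left(B \right)} = \frac{B + 6}{B + \left(- \frac{5}{7} + \frac{1}{7} \left(-3\right) + \frac{B}{7}\right)} = \frac{6 + B}{B - \left(\frac{8}{7} - \frac{B}{7}\right)} = \frac{6 + B}{B + \left(- \frac{8}{7} + \frac{B}{7}\right)} = \frac{6 + B}{- \frac{8}{7} + \frac{8 B}{7}}$)
$k{\left(6 \right)} 2082 = \frac{7 \left(6 + 6\right)}{8 \left(-1 + 6\right)} 2082 = \frac{7}{8} \cdot \frac{1}{5} \cdot 12 \cdot 2082 = \frac{21}{10} \cdot 2082 = \frac{21861}{5}$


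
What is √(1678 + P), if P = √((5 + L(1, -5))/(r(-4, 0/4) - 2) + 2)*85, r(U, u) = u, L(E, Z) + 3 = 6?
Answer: √(1678 + 85*I*√2) ≈ 40.99 + 1.4663*I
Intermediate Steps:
L(E, Z) = 3 (L(E, Z) = -3 + 6 = 3)
P = 85*I*√2 (P = √((5 + 3)/(0/4 - 2) + 2)*85 = √(8/(0*(¼) - 2) + 2)*85 = √(8/(0 - 2) + 2)*85 = √(8/(-2) + 2)*85 = √(8*(-½) + 2)*85 = √(-4 + 2)*85 = √(-2)*85 = (I*√2)*85 = 85*I*√2 ≈ 120.21*I)
√(1678 + P) = √(1678 + 85*I*√2)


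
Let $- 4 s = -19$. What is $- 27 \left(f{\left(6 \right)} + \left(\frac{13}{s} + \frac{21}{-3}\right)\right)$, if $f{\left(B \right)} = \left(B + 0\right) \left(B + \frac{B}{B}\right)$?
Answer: $- \frac{19359}{19} \approx -1018.9$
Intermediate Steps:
$s = \frac{19}{4}$ ($s = \left(- \frac{1}{4}\right) \left(-19\right) = \frac{19}{4} \approx 4.75$)
$f{\left(B \right)} = B \left(1 + B\right)$ ($f{\left(B \right)} = B \left(B + 1\right) = B \left(1 + B\right)$)
$- 27 \left(f{\left(6 \right)} + \left(\frac{13}{s} + \frac{21}{-3}\right)\right) = - 27 \left(6 \left(1 + 6\right) + \left(\frac{13}{\frac{19}{4}} + \frac{21}{-3}\right)\right) = - 27 \left(6 \cdot 7 + \left(13 \cdot \frac{4}{19} + 21 \left(- \frac{1}{3}\right)\right)\right) = - 27 \left(42 + \left(\frac{52}{19} - 7\right)\right) = - 27 \left(42 - \frac{81}{19}\right) = \left(-27\right) \frac{717}{19} = - \frac{19359}{19}$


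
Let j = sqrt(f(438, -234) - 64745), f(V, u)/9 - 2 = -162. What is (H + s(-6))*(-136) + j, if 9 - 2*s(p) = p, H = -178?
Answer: 23188 + I*sqrt(66185) ≈ 23188.0 + 257.26*I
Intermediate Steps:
f(V, u) = -1440 (f(V, u) = 18 + 9*(-162) = 18 - 1458 = -1440)
s(p) = 9/2 - p/2
j = I*sqrt(66185) (j = sqrt(-1440 - 64745) = sqrt(-66185) = I*sqrt(66185) ≈ 257.26*I)
(H + s(-6))*(-136) + j = (-178 + (9/2 - 1/2*(-6)))*(-136) + I*sqrt(66185) = (-178 + (9/2 + 3))*(-136) + I*sqrt(66185) = (-178 + 15/2)*(-136) + I*sqrt(66185) = -341/2*(-136) + I*sqrt(66185) = 23188 + I*sqrt(66185)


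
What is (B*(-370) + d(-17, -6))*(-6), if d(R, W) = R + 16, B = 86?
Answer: 190926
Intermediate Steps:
d(R, W) = 16 + R
(B*(-370) + d(-17, -6))*(-6) = (86*(-370) + (16 - 17))*(-6) = (-31820 - 1)*(-6) = -31821*(-6) = 190926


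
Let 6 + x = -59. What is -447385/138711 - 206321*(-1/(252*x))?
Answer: -11982386177/757362060 ≈ -15.821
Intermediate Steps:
x = -65 (x = -6 - 59 = -65)
-447385/138711 - 206321*(-1/(252*x)) = -447385/138711 - 206321/(-36*(-65)*7) = -447385*1/138711 - 206321/(2340*7) = -447385/138711 - 206321/16380 = -11982386177/757362060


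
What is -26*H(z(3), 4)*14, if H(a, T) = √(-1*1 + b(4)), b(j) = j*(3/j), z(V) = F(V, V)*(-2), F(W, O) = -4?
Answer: -364*√2 ≈ -514.77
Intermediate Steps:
z(V) = 8 (z(V) = -4*(-2) = 8)
b(j) = 3
H(a, T) = √2 (H(a, T) = √(-1*1 + 3) = √(-1 + 3) = √2)
-26*H(z(3), 4)*14 = -26*√2*14 = -364*√2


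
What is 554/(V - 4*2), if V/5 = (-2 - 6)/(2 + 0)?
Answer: -277/14 ≈ -19.786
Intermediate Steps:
V = -20 (V = 5*((-2 - 6)/(2 + 0)) = 5*(-8/2) = 5*(-8*½) = 5*(-4) = -20)
554/(V - 4*2) = 554/(-20 - 4*2) = 554/(-20 - 8) = 554/(-28) = 554*(-1/28) = -277/14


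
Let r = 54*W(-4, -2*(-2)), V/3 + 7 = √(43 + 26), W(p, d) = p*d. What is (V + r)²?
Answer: 783846 - 5310*√69 ≈ 7.3974e+5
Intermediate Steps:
W(p, d) = d*p
V = -21 + 3*√69 (V = -21 + 3*√(43 + 26) = -21 + 3*√69 ≈ 3.9199)
r = -864 (r = 54*(-2*(-2)*(-4)) = 54*(4*(-4)) = 54*(-16) = -864)
(V + r)² = ((-21 + 3*√69) - 864)² = (-885 + 3*√69)²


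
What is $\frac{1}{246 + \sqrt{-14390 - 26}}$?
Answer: $\frac{123}{37466} - \frac{i \sqrt{901}}{18733} \approx 0.003283 - 0.0016023 i$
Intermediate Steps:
$\frac{1}{246 + \sqrt{-14390 - 26}} = \frac{1}{246 + \sqrt{-14416}} = \frac{1}{246 + 4 i \sqrt{901}}$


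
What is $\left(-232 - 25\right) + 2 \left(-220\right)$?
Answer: $-697$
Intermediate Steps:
$\left(-232 - 25\right) + 2 \left(-220\right) = \left(-232 - 25\right) - 440 = -257 - 440 = -697$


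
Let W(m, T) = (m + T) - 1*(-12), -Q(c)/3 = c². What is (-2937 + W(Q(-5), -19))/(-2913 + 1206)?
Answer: 3019/1707 ≈ 1.7686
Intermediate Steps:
Q(c) = -3*c²
W(m, T) = 12 + T + m (W(m, T) = (T + m) + 12 = 12 + T + m)
(-2937 + W(Q(-5), -19))/(-2913 + 1206) = (-2937 + (12 - 19 - 3*(-5)²))/(-2913 + 1206) = (-2937 + (12 - 19 - 3*25))/(-1707) = (-2937 + (12 - 19 - 75))*(-1/1707) = (-2937 - 82)*(-1/1707) = -3019*(-1/1707) = 3019/1707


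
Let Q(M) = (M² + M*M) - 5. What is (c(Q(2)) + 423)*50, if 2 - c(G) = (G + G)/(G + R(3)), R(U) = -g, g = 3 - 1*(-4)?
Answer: 21325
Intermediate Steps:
g = 7 (g = 3 + 4 = 7)
R(U) = -7 (R(U) = -1*7 = -7)
Q(M) = -5 + 2*M² (Q(M) = (M² + M²) - 5 = 2*M² - 5 = -5 + 2*M²)
c(G) = 2 - 2*G/(-7 + G) (c(G) = 2 - (G + G)/(G - 7) = 2 - 2*G/(-7 + G))
(c(Q(2)) + 423)*50 = (-14/(-7 + (-5 + 2*2²)) + 423)*50 = (-14/(-7 + (-5 + 2*4)) + 423)*50 = (-14/(-7 + (-5 + 8)) + 423)*50 = (-14/(-7 + 3) + 423)*50 = (-14/(-4) + 423)*50 = (-14*(-¼) + 423)*50 = (7/2 + 423)*50 = (853/2)*50 = 21325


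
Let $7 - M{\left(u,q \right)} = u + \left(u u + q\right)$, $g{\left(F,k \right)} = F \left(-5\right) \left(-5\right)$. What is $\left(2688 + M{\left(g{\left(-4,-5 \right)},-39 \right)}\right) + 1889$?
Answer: $-5277$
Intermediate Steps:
$g{\left(F,k \right)} = 25 F$ ($g{\left(F,k \right)} = - 5 F \left(-5\right) = 25 F$)
$M{\left(u,q \right)} = 7 - q - u - u^{2}$ ($M{\left(u,q \right)} = 7 - \left(u + \left(u u + q\right)\right) = 7 - \left(u + \left(u^{2} + q\right)\right) = 7 - \left(u + \left(q + u^{2}\right)\right) = 7 - \left(q + u + u^{2}\right) = 7 - q - u - u^{2}$)
$\left(2688 + M{\left(g{\left(-4,-5 \right)},-39 \right)}\right) + 1889 = \left(2688 - \left(-46 - 100 + \left(25 \left(-4\right)\right)^{2}\right)\right) + 1889 = \left(2688 + \left(7 + 39 - -100 - \left(-100\right)^{2}\right)\right) + 1889 = \left(2688 + \left(7 + 39 + 100 - 10000\right)\right) + 1889 = \left(2688 - 9854\right) + 1889 = -7166 + 1889 = -5277$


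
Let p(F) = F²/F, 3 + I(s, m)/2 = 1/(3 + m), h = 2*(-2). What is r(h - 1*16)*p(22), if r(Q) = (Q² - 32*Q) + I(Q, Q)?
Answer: 386672/17 ≈ 22745.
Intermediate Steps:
h = -4
I(s, m) = -6 + 2/(3 + m)
p(F) = F
r(Q) = Q² - 32*Q + 2*(-8 - 3*Q)/(3 + Q) (r(Q) = (Q² - 32*Q) + 2*(-8 - 3*Q)/(3 + Q) = Q² - 32*Q + 2*(-8 - 3*Q)/(3 + Q))
r(h - 1*16)*p(22) = ((-16 - 6*(-4 - 1*16) + (-4 - 1*16)*(-32 + (-4 - 1*16))*(3 + (-4 - 1*16)))/(3 + (-4 - 1*16)))*22 = ((-16 - 6*(-4 - 16) + (-4 - 16)*(-32 + (-4 - 16))*(3 + (-4 - 16)))/(3 + (-4 - 16)))*22 = ((-16 - 6*(-20) - 20*(-32 - 20)*(3 - 20))/(3 - 20))*22 = ((-16 + 120 - 20*(-52)*(-17))/(-17))*22 = -(-16 + 120 - 17680)/17*22 = -1/17*(-17576)*22 = (17576/17)*22 = 386672/17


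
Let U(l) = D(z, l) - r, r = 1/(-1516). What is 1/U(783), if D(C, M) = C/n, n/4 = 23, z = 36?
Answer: 34868/13667 ≈ 2.5513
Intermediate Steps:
n = 92 (n = 4*23 = 92)
r = -1/1516 ≈ -0.00065963
D(C, M) = C/92
U(l) = 13667/34868 (U(l) = (1/92)*36 - 1*(-1/1516) = 9/23 + 1/1516 = 13667/34868)
1/U(783) = 1/(13667/34868) = 34868/13667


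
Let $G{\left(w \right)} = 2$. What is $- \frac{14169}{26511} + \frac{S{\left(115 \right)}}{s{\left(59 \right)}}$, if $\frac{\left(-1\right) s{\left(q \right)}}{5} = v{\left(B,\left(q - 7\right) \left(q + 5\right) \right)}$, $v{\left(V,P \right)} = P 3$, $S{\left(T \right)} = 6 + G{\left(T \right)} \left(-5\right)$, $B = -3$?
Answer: $- \frac{58934203}{110285760} \approx -0.53438$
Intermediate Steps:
$S{\left(T \right)} = -4$ ($S{\left(T \right)} = 6 + 2 \left(-5\right) = 6 - 10 = -4$)
$v{\left(V,P \right)} = 3 P$
$s{\left(q \right)} = - 15 \left(-7 + q\right) \left(5 + q\right)$ ($s{\left(q \right)} = - 5 \cdot 3 \left(q - 7\right) \left(q + 5\right) = - 5 \cdot 3 \left(-7 + q\right) \left(5 + q\right) = - 15 \left(-7 + q\right) \left(5 + q\right)$)
$- \frac{14169}{26511} + \frac{S{\left(115 \right)}}{s{\left(59 \right)}} = - \frac{14169}{26511} - \frac{4}{525 - 15 \cdot 59^{2} + 30 \cdot 59} = \left(-14169\right) \frac{1}{26511} - \frac{4}{525 - 52215 + 1770} = - \frac{4723}{8837} - \frac{4}{525 - 52215 + 1770} = - \frac{4723}{8837} - \frac{4}{-49920} = - \frac{4723}{8837} - - \frac{1}{12480} = - \frac{4723}{8837} + \frac{1}{12480} = - \frac{58934203}{110285760}$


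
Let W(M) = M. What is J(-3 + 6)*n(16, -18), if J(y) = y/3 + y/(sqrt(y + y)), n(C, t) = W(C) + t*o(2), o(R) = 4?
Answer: -56 - 28*sqrt(6) ≈ -124.59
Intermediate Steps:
n(C, t) = C + 4*t (n(C, t) = C + t*4 = C + 4*t)
J(y) = y/3 + sqrt(2)*sqrt(y)/2 (J(y) = y*(1/3) + y/(sqrt(2*y)) = y/3 + y/((sqrt(2)*sqrt(y))) = y/3 + y*(sqrt(2)/(2*sqrt(y))) = y/3 + sqrt(2)*sqrt(y)/2)
J(-3 + 6)*n(16, -18) = ((-3 + 6)/3 + sqrt(2)*sqrt(-3 + 6)/2)*(16 + 4*(-18)) = ((1/3)*3 + sqrt(2)*sqrt(3)/2)*(16 - 72) = (1 + sqrt(6)/2)*(-56) = -56 - 28*sqrt(6)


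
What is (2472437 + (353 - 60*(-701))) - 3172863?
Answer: -658013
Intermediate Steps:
(2472437 + (353 - 60*(-701))) - 3172863 = (2472437 + (353 + 42060)) - 3172863 = (2472437 + 42413) - 3172863 = 2514850 - 3172863 = -658013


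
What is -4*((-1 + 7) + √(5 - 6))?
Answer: -24 - 4*I ≈ -24.0 - 4.0*I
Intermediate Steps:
-4*((-1 + 7) + √(5 - 6)) = -4*(6 + √(-1)) = -4*(6 + I) = -24 - 4*I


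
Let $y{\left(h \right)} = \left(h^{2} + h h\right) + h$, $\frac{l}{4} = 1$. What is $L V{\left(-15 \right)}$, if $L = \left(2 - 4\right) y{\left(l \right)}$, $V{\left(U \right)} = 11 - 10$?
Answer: $-72$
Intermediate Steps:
$l = 4$ ($l = 4 \cdot 1 = 4$)
$V{\left(U \right)} = 1$
$y{\left(h \right)} = h + 2 h^{2}$ ($y{\left(h \right)} = \left(h^{2} + h^{2}\right) + h = 2 h^{2} + h = h + 2 h^{2}$)
$L = -72$ ($L = \left(2 - 4\right) 4 \left(1 + 2 \cdot 4\right) = - 2 \cdot 4 \left(1 + 8\right) = - 2 \cdot 4 \cdot 9 = \left(-2\right) 36 = -72$)
$L V{\left(-15 \right)} = \left(-72\right) 1 = -72$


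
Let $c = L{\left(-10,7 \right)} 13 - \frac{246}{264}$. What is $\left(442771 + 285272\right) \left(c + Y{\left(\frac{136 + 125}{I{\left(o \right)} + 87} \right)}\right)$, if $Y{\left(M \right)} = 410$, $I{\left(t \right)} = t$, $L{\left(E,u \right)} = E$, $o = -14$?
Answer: $\frac{8939639997}{44} \approx 2.0317 \cdot 10^{8}$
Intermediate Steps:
$c = - \frac{5761}{44}$ ($c = \left(-10\right) 13 - \frac{246}{264} = -130 - \frac{41}{44} = - \frac{5761}{44} \approx -130.93$)
$\left(442771 + 285272\right) \left(c + Y{\left(\frac{136 + 125}{I{\left(o \right)} + 87} \right)}\right) = \left(442771 + 285272\right) \left(- \frac{5761}{44} + 410\right) = 728043 \cdot \frac{12279}{44} = \frac{8939639997}{44}$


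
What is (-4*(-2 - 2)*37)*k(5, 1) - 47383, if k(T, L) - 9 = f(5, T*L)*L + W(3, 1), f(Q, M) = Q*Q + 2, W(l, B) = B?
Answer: -25479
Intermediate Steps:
f(Q, M) = 2 + Q**2 (f(Q, M) = Q**2 + 2 = 2 + Q**2)
k(T, L) = 10 + 27*L (k(T, L) = 9 + ((2 + 5**2)*L + 1) = 9 + ((2 + 25)*L + 1) = 9 + (27*L + 1) = 9 + (1 + 27*L) = 10 + 27*L)
(-4*(-2 - 2)*37)*k(5, 1) - 47383 = (-4*(-2 - 2)*37)*(10 + 27*1) - 47383 = (-4*(-4)*37)*(10 + 27) - 47383 = (16*37)*37 - 47383 = 592*37 - 47383 = 21904 - 47383 = -25479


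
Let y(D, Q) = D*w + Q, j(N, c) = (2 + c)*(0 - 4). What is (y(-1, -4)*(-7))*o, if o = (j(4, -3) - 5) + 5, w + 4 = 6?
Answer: 168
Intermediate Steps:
w = 2 (w = -4 + 6 = 2)
j(N, c) = -8 - 4*c (j(N, c) = (2 + c)*(-4) = -8 - 4*c)
y(D, Q) = Q + 2*D (y(D, Q) = D*2 + Q = 2*D + Q = Q + 2*D)
o = 4 (o = ((-8 - 4*(-3)) - 5) + 5 = ((-8 + 12) - 5) + 5 = (4 - 5) + 5 = -1 + 5 = 4)
(y(-1, -4)*(-7))*o = ((-4 + 2*(-1))*(-7))*4 = ((-4 - 2)*(-7))*4 = -6*(-7)*4 = 42*4 = 168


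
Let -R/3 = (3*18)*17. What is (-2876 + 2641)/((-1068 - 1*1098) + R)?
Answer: 47/984 ≈ 0.047764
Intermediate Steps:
R = -2754 (R = -3*3*18*17 = -162*17 = -3*918 = -2754)
(-2876 + 2641)/((-1068 - 1*1098) + R) = (-2876 + 2641)/((-1068 - 1*1098) - 2754) = -235/((-1068 - 1098) - 2754) = -235/(-2166 - 2754) = -235/(-4920) = -235*(-1/4920) = 47/984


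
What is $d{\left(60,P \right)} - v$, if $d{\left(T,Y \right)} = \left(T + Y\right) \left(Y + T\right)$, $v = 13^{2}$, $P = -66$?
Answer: $-133$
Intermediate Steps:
$v = 169$
$d{\left(T,Y \right)} = \left(T + Y\right)^{2}$ ($d{\left(T,Y \right)} = \left(T + Y\right) \left(T + Y\right) = \left(T + Y\right)^{2}$)
$d{\left(60,P \right)} - v = \left(60 - 66\right)^{2} - 169 = \left(-6\right)^{2} - 169 = 36 - 169 = -133$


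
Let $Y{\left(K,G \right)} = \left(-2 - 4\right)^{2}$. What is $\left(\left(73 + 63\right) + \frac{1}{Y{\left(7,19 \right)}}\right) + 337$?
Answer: $\frac{17029}{36} \approx 473.03$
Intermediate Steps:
$Y{\left(K,G \right)} = 36$ ($Y{\left(K,G \right)} = \left(-6\right)^{2} = 36$)
$\left(\left(73 + 63\right) + \frac{1}{Y{\left(7,19 \right)}}\right) + 337 = \left(\left(73 + 63\right) + \frac{1}{36}\right) + 337 = \left(136 + \frac{1}{36}\right) + 337 = \frac{4897}{36} + 337 = \frac{17029}{36}$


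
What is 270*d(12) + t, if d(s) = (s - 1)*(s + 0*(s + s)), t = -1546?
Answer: 34094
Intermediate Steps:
d(s) = s*(-1 + s) (d(s) = (-1 + s)*(s + 0*(2*s)) = (-1 + s)*(s + 0) = (-1 + s)*s = s*(-1 + s))
270*d(12) + t = 270*(12*(-1 + 12)) - 1546 = 270*(12*11) - 1546 = 270*132 - 1546 = 35640 - 1546 = 34094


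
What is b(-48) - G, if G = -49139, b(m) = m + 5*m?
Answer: 48851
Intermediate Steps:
b(m) = 6*m
b(-48) - G = 6*(-48) - 1*(-49139) = -288 + 49139 = 48851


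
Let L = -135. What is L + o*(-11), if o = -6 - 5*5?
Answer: 206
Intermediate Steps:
o = -31 (o = -6 - 25 = -31)
L + o*(-11) = -135 - 31*(-11) = -135 + 341 = 206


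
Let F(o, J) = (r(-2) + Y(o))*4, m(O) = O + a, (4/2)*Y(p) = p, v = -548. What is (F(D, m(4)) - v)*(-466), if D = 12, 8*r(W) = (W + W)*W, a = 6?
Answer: -268416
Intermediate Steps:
r(W) = W²/4 (r(W) = ((W + W)*W)/8 = ((2*W)*W)/8 = (2*W²)/8 = W²/4)
Y(p) = p/2
m(O) = 6 + O (m(O) = O + 6 = 6 + O)
F(o, J) = 4 + 2*o (F(o, J) = ((¼)*(-2)² + o/2)*4 = ((¼)*4 + o/2)*4 = (1 + o/2)*4 = 4 + 2*o)
(F(D, m(4)) - v)*(-466) = ((4 + 2*12) - 1*(-548))*(-466) = ((4 + 24) + 548)*(-466) = (28 + 548)*(-466) = 576*(-466) = -268416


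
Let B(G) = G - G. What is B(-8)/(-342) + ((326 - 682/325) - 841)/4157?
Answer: -168057/1351025 ≈ -0.12439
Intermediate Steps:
B(G) = 0
B(-8)/(-342) + ((326 - 682/325) - 841)/4157 = 0/(-342) + ((326 - 682/325) - 841)/4157 = 0*(-1/342) + ((326 - 682*1/325) - 841)*(1/4157) = 0 + ((326 - 682/325) - 841)*(1/4157) = 0 + (105268/325 - 841)*(1/4157) = 0 - 168057/325*1/4157 = 0 - 168057/1351025 = -168057/1351025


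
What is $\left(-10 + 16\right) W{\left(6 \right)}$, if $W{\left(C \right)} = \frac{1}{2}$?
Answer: $3$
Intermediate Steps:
$W{\left(C \right)} = \frac{1}{2}$
$\left(-10 + 16\right) W{\left(6 \right)} = \left(-10 + 16\right) \frac{1}{2} = 6 \cdot \frac{1}{2} = 3$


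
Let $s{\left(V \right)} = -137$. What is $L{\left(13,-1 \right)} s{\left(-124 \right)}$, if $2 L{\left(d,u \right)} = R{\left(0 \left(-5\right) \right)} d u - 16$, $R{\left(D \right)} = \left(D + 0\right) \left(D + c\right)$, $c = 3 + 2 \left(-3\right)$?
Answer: $1096$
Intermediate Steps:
$c = -3$ ($c = 3 - 6 = -3$)
$R{\left(D \right)} = D \left(-3 + D\right)$ ($R{\left(D \right)} = \left(D + 0\right) \left(D - 3\right) = D \left(-3 + D\right)$)
$L{\left(d,u \right)} = -8$ ($L{\left(d,u \right)} = \frac{0 \left(-5\right) \left(-3 + 0 \left(-5\right)\right) d u - 16}{2} = \frac{0 \left(-3 + 0\right) d u - 16}{2} = \frac{0 \left(-3\right) d u - 16}{2} = \frac{0 d u - 16}{2} = \frac{0 u - 16}{2} = \frac{0 - 16}{2} = \frac{1}{2} \left(-16\right) = -8$)
$L{\left(13,-1 \right)} s{\left(-124 \right)} = \left(-8\right) \left(-137\right) = 1096$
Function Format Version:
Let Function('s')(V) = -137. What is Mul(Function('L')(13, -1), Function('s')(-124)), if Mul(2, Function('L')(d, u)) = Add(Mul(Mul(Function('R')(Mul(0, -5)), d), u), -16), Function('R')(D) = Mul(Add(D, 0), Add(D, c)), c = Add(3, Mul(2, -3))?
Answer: 1096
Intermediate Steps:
c = -3 (c = Add(3, -6) = -3)
Function('R')(D) = Mul(D, Add(-3, D)) (Function('R')(D) = Mul(Add(D, 0), Add(D, -3)) = Mul(D, Add(-3, D)))
Function('L')(d, u) = -8 (Function('L')(d, u) = Mul(Rational(1, 2), Add(Mul(Mul(Mul(Mul(0, -5), Add(-3, Mul(0, -5))), d), u), -16)) = Mul(Rational(1, 2), Add(Mul(Mul(Mul(0, Add(-3, 0)), d), u), -16)) = Mul(Rational(1, 2), Add(Mul(Mul(Mul(0, -3), d), u), -16)) = Mul(Rational(1, 2), Add(Mul(Mul(0, d), u), -16)) = Mul(Rational(1, 2), Add(Mul(0, u), -16)) = Mul(Rational(1, 2), Add(0, -16)) = Mul(Rational(1, 2), -16) = -8)
Mul(Function('L')(13, -1), Function('s')(-124)) = Mul(-8, -137) = 1096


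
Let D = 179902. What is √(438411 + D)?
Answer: √618313 ≈ 786.33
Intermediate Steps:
√(438411 + D) = √(438411 + 179902) = √618313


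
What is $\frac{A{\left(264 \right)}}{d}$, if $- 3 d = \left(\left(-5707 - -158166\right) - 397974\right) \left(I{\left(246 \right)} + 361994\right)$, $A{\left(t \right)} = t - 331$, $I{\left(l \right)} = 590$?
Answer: $- \frac{201}{89019810760} \approx -2.2579 \cdot 10^{-9}$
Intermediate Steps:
$A{\left(t \right)} = -331 + t$ ($A{\left(t \right)} = t - 331 = -331 + t$)
$d = \frac{89019810760}{3}$ ($d = - \frac{\left(\left(-5707 - -158166\right) - 397974\right) \left(590 + 361994\right)}{3} = - \frac{\left(\left(-5707 + 158166\right) - 397974\right) 362584}{3} = - \frac{\left(152459 - 397974\right) 362584}{3} = - \frac{\left(-245515\right) 362584}{3} = \left(- \frac{1}{3}\right) \left(-89019810760\right) = \frac{89019810760}{3} \approx 2.9673 \cdot 10^{10}$)
$\frac{A{\left(264 \right)}}{d} = \frac{-331 + 264}{\frac{89019810760}{3}} = \left(-67\right) \frac{3}{89019810760} = - \frac{201}{89019810760}$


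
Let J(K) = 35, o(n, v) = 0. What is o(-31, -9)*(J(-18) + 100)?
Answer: 0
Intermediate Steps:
o(-31, -9)*(J(-18) + 100) = 0*(35 + 100) = 0*135 = 0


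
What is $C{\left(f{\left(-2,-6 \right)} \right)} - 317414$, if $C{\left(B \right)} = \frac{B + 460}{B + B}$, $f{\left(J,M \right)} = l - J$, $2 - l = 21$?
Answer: $- \frac{10792519}{34} \approx -3.1743 \cdot 10^{5}$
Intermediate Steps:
$l = -19$ ($l = 2 - 21 = -19$)
$f{\left(J,M \right)} = -19 - J$
$C{\left(B \right)} = \frac{460 + B}{2 B}$
$C{\left(f{\left(-2,-6 \right)} \right)} - 317414 = \frac{460 - 17}{2 \left(-19 - -2\right)} - 317414 = \frac{460 + \left(-19 + 2\right)}{2 \left(-19 + 2\right)} - 317414 = \frac{460 - 17}{2 \left(-17\right)} - 317414 = \frac{1}{2} \left(- \frac{1}{17}\right) 443 - 317414 = - \frac{443}{34} - 317414 = - \frac{10792519}{34}$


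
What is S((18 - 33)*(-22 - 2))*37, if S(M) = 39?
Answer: 1443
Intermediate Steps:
S((18 - 33)*(-22 - 2))*37 = 39*37 = 1443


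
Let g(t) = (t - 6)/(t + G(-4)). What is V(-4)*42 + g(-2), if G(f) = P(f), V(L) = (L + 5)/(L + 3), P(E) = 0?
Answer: -38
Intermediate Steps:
V(L) = (5 + L)/(3 + L)
G(f) = 0
g(t) = (-6 + t)/t (g(t) = (t - 6)/(t + 0) = (-6 + t)/t)
V(-4)*42 + g(-2) = ((5 - 4)/(3 - 4))*42 + (-6 - 2)/(-2) = (1/(-1))*42 - 1/2*(-8) = -1*1*42 + 4 = -1*42 + 4 = -42 + 4 = -38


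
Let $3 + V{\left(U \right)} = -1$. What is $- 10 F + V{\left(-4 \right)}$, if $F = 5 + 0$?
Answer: $-54$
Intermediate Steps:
$F = 5$
$V{\left(U \right)} = -4$ ($V{\left(U \right)} = -3 - 1 = -4$)
$- 10 F + V{\left(-4 \right)} = \left(-10\right) 5 - 4 = -50 - 4 = -54$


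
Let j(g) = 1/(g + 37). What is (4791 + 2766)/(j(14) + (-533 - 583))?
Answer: -385407/56915 ≈ -6.7716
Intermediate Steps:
j(g) = 1/(37 + g)
(4791 + 2766)/(j(14) + (-533 - 583)) = (4791 + 2766)/(1/(37 + 14) + (-533 - 583)) = 7557/(1/51 - 1116) = 7557/(-56915/51) = 7557*(-51/56915) = -385407/56915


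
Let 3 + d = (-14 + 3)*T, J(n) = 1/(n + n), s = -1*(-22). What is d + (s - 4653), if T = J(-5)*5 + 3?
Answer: -9323/2 ≈ -4661.5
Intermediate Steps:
s = 22
J(n) = 1/(2*n)
T = 5/2 (T = ((½)/(-5))*5 + 3 = ((½)*(-⅕))*5 + 3 = -⅒*5 + 3 = -½ + 3 = 5/2 ≈ 2.5000)
d = -61/2 (d = -3 + (-14 + 3)*(5/2) = -3 - 11*5/2 = -3 - 55/2 = -61/2 ≈ -30.500)
d + (s - 4653) = -61/2 + (22 - 4653) = -61/2 - 4631 = -9323/2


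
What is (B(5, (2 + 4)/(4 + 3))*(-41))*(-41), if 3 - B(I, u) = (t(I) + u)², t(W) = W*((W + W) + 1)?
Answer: -256745854/49 ≈ -5.2397e+6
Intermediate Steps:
t(W) = W*(1 + 2*W) (t(W) = W*(2*W + 1) = W*(1 + 2*W))
B(I, u) = 3 - (u + I*(1 + 2*I))² (B(I, u) = 3 - (I*(1 + 2*I) + u)² = 3 - (u + I*(1 + 2*I))²)
(B(5, (2 + 4)/(4 + 3))*(-41))*(-41) = ((3 - ((2 + 4)/(4 + 3) + 5*(1 + 2*5))²)*(-41))*(-41) = ((3 - (6/7 + 5*(1 + 10))²)*(-41))*(-41) = ((3 - (6*(⅐) + 5*11)²)*(-41))*(-41) = ((3 - (6/7 + 55)²)*(-41))*(-41) = ((3 - (391/7)²)*(-41))*(-41) = ((3 - 1*152881/49)*(-41))*(-41) = ((3 - 152881/49)*(-41))*(-41) = -152734/49*(-41)*(-41) = (6262094/49)*(-41) = -256745854/49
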